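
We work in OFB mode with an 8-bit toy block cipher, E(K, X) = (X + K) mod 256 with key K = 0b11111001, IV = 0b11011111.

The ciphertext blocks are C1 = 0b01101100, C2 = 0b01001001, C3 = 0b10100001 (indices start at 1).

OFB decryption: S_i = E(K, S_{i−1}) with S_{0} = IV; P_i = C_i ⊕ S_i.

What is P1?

P1: S = E(K, 0b11011111) = 0b11011000; 0b01101100 ⊕ 0b11011000 = 0b10110100.

P1 = 0b10110100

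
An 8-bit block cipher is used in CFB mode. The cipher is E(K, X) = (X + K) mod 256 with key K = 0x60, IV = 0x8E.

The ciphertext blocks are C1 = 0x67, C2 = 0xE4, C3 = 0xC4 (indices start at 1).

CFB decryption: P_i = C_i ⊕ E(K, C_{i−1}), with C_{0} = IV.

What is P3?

P3 = 0x80

P3: E(K, 0xE4) = 0x44; 0xC4 ⊕ 0x44 = 0x80.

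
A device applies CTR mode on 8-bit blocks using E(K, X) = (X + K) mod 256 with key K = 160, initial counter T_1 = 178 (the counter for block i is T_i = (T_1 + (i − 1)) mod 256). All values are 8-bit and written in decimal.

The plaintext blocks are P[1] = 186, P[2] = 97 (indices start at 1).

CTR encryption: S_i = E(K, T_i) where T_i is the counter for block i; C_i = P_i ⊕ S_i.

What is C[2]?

C[1]: T = 178, S = E(K, T) = 82; 186 ⊕ 82 = 232.
C[2]: T = 179, S = E(K, T) = 83; 97 ⊕ 83 = 50.

C[2] = 50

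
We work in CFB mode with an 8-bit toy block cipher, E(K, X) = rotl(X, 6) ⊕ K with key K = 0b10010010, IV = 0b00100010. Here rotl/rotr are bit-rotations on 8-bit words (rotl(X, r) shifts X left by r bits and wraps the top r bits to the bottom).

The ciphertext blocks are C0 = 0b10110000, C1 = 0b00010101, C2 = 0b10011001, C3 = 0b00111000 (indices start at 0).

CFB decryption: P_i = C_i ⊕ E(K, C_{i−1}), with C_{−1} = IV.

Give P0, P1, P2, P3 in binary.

P0 = 0b10101010, P1 = 0b10101011, P2 = 0b01001110, P3 = 0b11001100

P0: E(K, 0b00100010) = 0b00011010; 0b10110000 ⊕ 0b00011010 = 0b10101010.
P1: E(K, 0b10110000) = 0b10111110; 0b00010101 ⊕ 0b10111110 = 0b10101011.
P2: E(K, 0b00010101) = 0b11010111; 0b10011001 ⊕ 0b11010111 = 0b01001110.
P3: E(K, 0b10011001) = 0b11110100; 0b00111000 ⊕ 0b11110100 = 0b11001100.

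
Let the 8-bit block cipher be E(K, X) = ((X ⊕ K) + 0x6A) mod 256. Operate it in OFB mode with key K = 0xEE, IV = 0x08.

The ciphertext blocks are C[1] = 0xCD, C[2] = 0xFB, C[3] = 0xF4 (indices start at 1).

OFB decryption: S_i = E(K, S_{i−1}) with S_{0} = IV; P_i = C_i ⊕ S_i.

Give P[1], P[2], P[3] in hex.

P[1]: S = E(K, 0x08) = 0x50; 0xCD ⊕ 0x50 = 0x9D.
P[2]: S = E(K, 0x50) = 0x28; 0xFB ⊕ 0x28 = 0xD3.
P[3]: S = E(K, 0x28) = 0x30; 0xF4 ⊕ 0x30 = 0xC4.

P[1] = 0x9D, P[2] = 0xD3, P[3] = 0xC4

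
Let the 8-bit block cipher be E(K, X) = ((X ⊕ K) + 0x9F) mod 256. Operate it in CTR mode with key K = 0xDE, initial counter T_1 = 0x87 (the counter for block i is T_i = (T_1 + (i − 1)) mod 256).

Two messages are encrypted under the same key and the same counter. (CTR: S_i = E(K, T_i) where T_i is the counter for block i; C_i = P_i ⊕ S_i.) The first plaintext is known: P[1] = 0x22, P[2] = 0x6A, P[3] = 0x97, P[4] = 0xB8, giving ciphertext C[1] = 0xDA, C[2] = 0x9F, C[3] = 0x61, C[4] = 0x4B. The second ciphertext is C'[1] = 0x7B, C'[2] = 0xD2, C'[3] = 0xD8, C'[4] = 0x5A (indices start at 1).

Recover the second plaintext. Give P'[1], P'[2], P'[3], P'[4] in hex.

P'[1] = 0x83, P'[2] = 0x27, P'[3] = 0x2E, P'[4] = 0xA9

In CTR with a reused counter, both messages share the same keystream S_i, so C_i ⊕ C'_i = P_i ⊕ P'_i and thus P'_i = P_i ⊕ C_i ⊕ C'_i.
P'[1]: 0x22 ⊕ 0xDA ⊕ 0x7B = 0x83.
P'[2]: 0x6A ⊕ 0x9F ⊕ 0xD2 = 0x27.
P'[3]: 0x97 ⊕ 0x61 ⊕ 0xD8 = 0x2E.
P'[4]: 0xB8 ⊕ 0x4B ⊕ 0x5A = 0xA9.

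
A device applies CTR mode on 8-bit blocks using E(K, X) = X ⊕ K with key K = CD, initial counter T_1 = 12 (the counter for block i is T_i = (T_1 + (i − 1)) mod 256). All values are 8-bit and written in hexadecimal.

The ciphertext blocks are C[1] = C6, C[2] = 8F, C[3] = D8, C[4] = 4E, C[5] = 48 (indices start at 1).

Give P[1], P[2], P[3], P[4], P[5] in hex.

CTR decryption: S_i = E(K, T_i) where T_i is the counter for block i; P_i = C_i ⊕ S_i.
P[1]: T = 12, S = E(K, T) = DF; C6 ⊕ DF = 19.
P[2]: T = 13, S = E(K, T) = DE; 8F ⊕ DE = 51.
P[3]: T = 14, S = E(K, T) = D9; D8 ⊕ D9 = 01.
P[4]: T = 15, S = E(K, T) = D8; 4E ⊕ D8 = 96.
P[5]: T = 16, S = E(K, T) = DB; 48 ⊕ DB = 93.

P[1] = 19, P[2] = 51, P[3] = 01, P[4] = 96, P[5] = 93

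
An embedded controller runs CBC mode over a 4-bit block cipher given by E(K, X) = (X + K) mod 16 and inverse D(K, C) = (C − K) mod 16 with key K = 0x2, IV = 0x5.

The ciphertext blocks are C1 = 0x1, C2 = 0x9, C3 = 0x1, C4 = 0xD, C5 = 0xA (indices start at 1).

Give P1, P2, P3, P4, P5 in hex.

P1 = 0xA, P2 = 0x6, P3 = 0x6, P4 = 0xA, P5 = 0x5

CBC decryption: P_i = D(K, C_i) ⊕ C_{i−1}, with C_{0} = IV.
P1: D(K, 0x1) = 0xF; 0xF ⊕ 0x5 = 0xA.
P2: D(K, 0x9) = 0x7; 0x7 ⊕ 0x1 = 0x6.
P3: D(K, 0x1) = 0xF; 0xF ⊕ 0x9 = 0x6.
P4: D(K, 0xD) = 0xB; 0xB ⊕ 0x1 = 0xA.
P5: D(K, 0xA) = 0x8; 0x8 ⊕ 0xD = 0x5.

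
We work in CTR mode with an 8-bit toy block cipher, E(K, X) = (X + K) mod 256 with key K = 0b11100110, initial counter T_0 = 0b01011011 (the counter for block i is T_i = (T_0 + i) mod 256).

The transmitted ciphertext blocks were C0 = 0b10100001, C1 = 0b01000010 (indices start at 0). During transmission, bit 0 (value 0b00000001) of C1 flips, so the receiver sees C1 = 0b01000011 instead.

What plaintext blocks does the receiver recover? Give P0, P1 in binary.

P0 = 0b11100000, P1 = 0b00000001

CTR decryption: S_i = E(K, T_i) where T_i is the counter for block i; P_i = C_i ⊕ S_i.
Only C1 changed, to 0b01000011. In CTR, a change in C_i flips the same bit in P_i only; the keystream is unaffected. Decrypting the received ciphertext:
P0: T = 0b01011011, S = E(K, T) = 0b01000001; 0b10100001 ⊕ 0b01000001 = 0b11100000.
P1: T = 0b01011100, S = E(K, T) = 0b01000010; 0b01000011 ⊕ 0b01000010 = 0b00000001.
Blocks that differ from the original plaintext: P1.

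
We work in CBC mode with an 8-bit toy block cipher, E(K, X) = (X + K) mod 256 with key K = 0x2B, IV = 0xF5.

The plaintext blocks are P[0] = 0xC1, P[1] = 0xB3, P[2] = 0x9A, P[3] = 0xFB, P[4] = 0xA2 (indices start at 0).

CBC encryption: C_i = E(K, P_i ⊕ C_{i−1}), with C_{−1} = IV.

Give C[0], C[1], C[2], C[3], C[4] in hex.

C[0] = 0x5F, C[1] = 0x17, C[2] = 0xB8, C[3] = 0x6E, C[4] = 0xF7

C[0]: P[0] ⊕ 0xF5 = 0x34; E(K, 0x34) = 0x5F.
C[1]: P[1] ⊕ 0x5F = 0xEC; E(K, 0xEC) = 0x17.
C[2]: P[2] ⊕ 0x17 = 0x8D; E(K, 0x8D) = 0xB8.
C[3]: P[3] ⊕ 0xB8 = 0x43; E(K, 0x43) = 0x6E.
C[4]: P[4] ⊕ 0x6E = 0xCC; E(K, 0xCC) = 0xF7.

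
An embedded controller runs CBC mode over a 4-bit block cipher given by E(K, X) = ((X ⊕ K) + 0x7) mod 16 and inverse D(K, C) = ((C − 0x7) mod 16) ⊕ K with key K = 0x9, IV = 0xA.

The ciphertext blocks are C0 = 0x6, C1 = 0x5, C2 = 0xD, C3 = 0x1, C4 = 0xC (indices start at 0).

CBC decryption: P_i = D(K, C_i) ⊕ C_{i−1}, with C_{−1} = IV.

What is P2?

P2: D(K, 0xD) = 0xF; 0xF ⊕ 0x5 = 0xA.

P2 = 0xA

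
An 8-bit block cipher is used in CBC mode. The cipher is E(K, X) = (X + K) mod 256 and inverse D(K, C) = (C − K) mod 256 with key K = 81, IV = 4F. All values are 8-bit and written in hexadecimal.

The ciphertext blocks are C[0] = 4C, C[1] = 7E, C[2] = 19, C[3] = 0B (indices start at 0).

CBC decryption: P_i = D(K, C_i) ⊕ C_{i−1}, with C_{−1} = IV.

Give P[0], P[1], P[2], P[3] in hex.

P[0] = 84, P[1] = B1, P[2] = E6, P[3] = 93

P[0]: D(K, 4C) = CB; CB ⊕ 4F = 84.
P[1]: D(K, 7E) = FD; FD ⊕ 4C = B1.
P[2]: D(K, 19) = 98; 98 ⊕ 7E = E6.
P[3]: D(K, 0B) = 8A; 8A ⊕ 19 = 93.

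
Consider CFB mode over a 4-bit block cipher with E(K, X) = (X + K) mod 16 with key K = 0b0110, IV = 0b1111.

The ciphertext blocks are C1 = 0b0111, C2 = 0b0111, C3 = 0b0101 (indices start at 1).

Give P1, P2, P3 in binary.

P1 = 0b0010, P2 = 0b1010, P3 = 0b1000

CFB decryption: P_i = C_i ⊕ E(K, C_{i−1}), with C_{0} = IV.
P1: E(K, 0b1111) = 0b0101; 0b0111 ⊕ 0b0101 = 0b0010.
P2: E(K, 0b0111) = 0b1101; 0b0111 ⊕ 0b1101 = 0b1010.
P3: E(K, 0b0111) = 0b1101; 0b0101 ⊕ 0b1101 = 0b1000.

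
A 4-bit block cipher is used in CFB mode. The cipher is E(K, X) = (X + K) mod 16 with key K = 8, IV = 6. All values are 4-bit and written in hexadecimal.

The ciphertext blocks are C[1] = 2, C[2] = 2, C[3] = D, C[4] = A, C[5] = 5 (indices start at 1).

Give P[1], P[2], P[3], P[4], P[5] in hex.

CFB decryption: P_i = C_i ⊕ E(K, C_{i−1}), with C_{0} = IV.
P[1]: E(K, 6) = E; 2 ⊕ E = C.
P[2]: E(K, 2) = A; 2 ⊕ A = 8.
P[3]: E(K, 2) = A; D ⊕ A = 7.
P[4]: E(K, D) = 5; A ⊕ 5 = F.
P[5]: E(K, A) = 2; 5 ⊕ 2 = 7.

P[1] = C, P[2] = 8, P[3] = 7, P[4] = F, P[5] = 7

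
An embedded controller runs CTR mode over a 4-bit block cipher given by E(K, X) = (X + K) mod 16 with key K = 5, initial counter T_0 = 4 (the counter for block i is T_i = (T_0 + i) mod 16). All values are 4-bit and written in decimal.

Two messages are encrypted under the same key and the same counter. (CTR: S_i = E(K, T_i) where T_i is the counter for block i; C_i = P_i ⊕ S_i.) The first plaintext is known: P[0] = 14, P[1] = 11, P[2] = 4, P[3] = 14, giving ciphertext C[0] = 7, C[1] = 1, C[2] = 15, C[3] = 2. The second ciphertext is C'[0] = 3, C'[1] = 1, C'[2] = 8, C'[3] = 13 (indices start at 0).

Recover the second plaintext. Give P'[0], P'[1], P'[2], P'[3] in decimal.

P'[0] = 10, P'[1] = 11, P'[2] = 3, P'[3] = 1

In CTR with a reused counter, both messages share the same keystream S_i, so C_i ⊕ C'_i = P_i ⊕ P'_i and thus P'_i = P_i ⊕ C_i ⊕ C'_i.
P'[0]: 14 ⊕ 7 ⊕ 3 = 10.
P'[1]: 11 ⊕ 1 ⊕ 1 = 11.
P'[2]: 4 ⊕ 15 ⊕ 8 = 3.
P'[3]: 14 ⊕ 2 ⊕ 13 = 1.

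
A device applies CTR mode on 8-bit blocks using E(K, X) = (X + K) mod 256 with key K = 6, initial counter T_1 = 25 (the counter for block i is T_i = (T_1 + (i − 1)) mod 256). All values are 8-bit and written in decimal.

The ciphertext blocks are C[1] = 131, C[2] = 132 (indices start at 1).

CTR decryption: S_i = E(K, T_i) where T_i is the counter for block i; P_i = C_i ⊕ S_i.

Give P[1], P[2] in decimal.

P[1]: T = 25, S = E(K, T) = 31; 131 ⊕ 31 = 156.
P[2]: T = 26, S = E(K, T) = 32; 132 ⊕ 32 = 164.

P[1] = 156, P[2] = 164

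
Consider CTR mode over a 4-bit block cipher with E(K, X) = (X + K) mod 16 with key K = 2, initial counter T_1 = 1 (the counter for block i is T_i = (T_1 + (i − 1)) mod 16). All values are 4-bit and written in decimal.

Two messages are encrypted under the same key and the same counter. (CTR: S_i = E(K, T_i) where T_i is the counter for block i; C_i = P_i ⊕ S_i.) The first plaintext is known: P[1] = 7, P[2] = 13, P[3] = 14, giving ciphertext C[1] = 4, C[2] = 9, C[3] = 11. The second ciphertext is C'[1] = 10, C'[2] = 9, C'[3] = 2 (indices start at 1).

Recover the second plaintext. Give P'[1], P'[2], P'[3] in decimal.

P'[1] = 9, P'[2] = 13, P'[3] = 7

In CTR with a reused counter, both messages share the same keystream S_i, so C_i ⊕ C'_i = P_i ⊕ P'_i and thus P'_i = P_i ⊕ C_i ⊕ C'_i.
P'[1]: 7 ⊕ 4 ⊕ 10 = 9.
P'[2]: 13 ⊕ 9 ⊕ 9 = 13.
P'[3]: 14 ⊕ 11 ⊕ 2 = 7.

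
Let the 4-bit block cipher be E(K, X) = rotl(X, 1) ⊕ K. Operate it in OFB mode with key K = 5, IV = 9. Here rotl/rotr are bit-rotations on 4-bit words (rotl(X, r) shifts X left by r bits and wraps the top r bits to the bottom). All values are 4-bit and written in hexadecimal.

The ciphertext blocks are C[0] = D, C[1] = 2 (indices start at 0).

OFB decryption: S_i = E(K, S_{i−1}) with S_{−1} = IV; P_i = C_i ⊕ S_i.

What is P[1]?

P[0]: S = E(K, 9) = 6; D ⊕ 6 = B.
P[1]: S = E(K, 6) = 9; 2 ⊕ 9 = B.

P[1] = B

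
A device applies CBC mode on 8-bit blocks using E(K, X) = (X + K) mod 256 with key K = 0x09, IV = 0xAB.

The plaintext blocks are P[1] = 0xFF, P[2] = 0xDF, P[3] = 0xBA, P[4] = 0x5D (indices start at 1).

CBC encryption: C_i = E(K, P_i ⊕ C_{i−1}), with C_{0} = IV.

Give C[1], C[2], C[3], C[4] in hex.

C[1] = 0x5D, C[2] = 0x8B, C[3] = 0x3A, C[4] = 0x70

C[1]: P[1] ⊕ 0xAB = 0x54; E(K, 0x54) = 0x5D.
C[2]: P[2] ⊕ 0x5D = 0x82; E(K, 0x82) = 0x8B.
C[3]: P[3] ⊕ 0x8B = 0x31; E(K, 0x31) = 0x3A.
C[4]: P[4] ⊕ 0x3A = 0x67; E(K, 0x67) = 0x70.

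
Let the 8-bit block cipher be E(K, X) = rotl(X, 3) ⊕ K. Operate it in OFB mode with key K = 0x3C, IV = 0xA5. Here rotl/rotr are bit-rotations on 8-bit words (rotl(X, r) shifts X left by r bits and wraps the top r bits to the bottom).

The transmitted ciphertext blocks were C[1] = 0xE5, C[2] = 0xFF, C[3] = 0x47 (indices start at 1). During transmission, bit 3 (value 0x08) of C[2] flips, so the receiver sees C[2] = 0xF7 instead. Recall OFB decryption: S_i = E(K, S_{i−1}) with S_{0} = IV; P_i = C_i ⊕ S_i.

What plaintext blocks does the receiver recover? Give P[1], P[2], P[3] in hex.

Only C[2] changed, to 0xF7. In OFB, a change in C_i flips the same bit in P_i only; the keystream is unaffected. Decrypting the received ciphertext:
P[1]: S = E(K, 0xA5) = 0x11; 0xE5 ⊕ 0x11 = 0xF4.
P[2]: S = E(K, 0x11) = 0xB4; 0xF7 ⊕ 0xB4 = 0x43.
P[3]: S = E(K, 0xB4) = 0x99; 0x47 ⊕ 0x99 = 0xDE.
Blocks that differ from the original plaintext: P[2].

P[1] = 0xF4, P[2] = 0x43, P[3] = 0xDE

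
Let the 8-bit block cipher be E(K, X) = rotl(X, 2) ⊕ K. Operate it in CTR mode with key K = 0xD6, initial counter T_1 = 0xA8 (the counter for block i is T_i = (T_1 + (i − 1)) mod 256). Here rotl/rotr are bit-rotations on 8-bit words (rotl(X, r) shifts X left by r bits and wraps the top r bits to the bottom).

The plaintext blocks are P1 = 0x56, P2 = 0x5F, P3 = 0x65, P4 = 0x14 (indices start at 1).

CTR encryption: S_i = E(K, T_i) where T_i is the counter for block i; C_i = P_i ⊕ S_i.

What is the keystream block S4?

C1: T = 0xA8, S = E(K, T) = 0x74; 0x56 ⊕ 0x74 = 0x22.
C2: T = 0xA9, S = E(K, T) = 0x70; 0x5F ⊕ 0x70 = 0x2F.
C3: T = 0xAA, S = E(K, T) = 0x7C; 0x65 ⊕ 0x7C = 0x19.
C4: T = 0xAB, S = E(K, T) = 0x78; 0x14 ⊕ 0x78 = 0x6C.
So S4 = 0x78.

0x78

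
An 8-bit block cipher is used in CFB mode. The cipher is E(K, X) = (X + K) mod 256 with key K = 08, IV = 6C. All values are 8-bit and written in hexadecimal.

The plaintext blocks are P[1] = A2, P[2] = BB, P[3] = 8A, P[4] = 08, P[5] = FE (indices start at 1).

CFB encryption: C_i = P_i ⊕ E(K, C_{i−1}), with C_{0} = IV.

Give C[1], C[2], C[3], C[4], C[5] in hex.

C[1] = D6, C[2] = 65, C[3] = E7, C[4] = E7, C[5] = 11

C[1]: E(K, 6C) = 74; A2 ⊕ 74 = D6.
C[2]: E(K, D6) = DE; BB ⊕ DE = 65.
C[3]: E(K, 65) = 6D; 8A ⊕ 6D = E7.
C[4]: E(K, E7) = EF; 08 ⊕ EF = E7.
C[5]: E(K, E7) = EF; FE ⊕ EF = 11.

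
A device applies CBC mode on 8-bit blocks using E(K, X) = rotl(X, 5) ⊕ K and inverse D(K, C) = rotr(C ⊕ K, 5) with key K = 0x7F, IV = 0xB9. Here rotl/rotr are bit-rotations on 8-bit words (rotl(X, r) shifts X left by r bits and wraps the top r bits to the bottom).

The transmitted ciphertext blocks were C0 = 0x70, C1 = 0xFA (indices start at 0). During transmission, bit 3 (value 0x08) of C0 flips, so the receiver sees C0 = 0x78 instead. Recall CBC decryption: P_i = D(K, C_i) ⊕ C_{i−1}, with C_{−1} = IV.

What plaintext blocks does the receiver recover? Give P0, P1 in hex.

Only C0 changed, to 0x78. In CBC, a change in C_i garbles P_i and flips the same bit in P_{i+1}. Decrypting the received ciphertext:
P0: D(K, 0x78) = 0x38; 0x38 ⊕ 0xB9 = 0x81.
P1: D(K, 0xFA) = 0x2C; 0x2C ⊕ 0x78 = 0x54.
Blocks that differ from the original plaintext: P0, P1.

P0 = 0x81, P1 = 0x54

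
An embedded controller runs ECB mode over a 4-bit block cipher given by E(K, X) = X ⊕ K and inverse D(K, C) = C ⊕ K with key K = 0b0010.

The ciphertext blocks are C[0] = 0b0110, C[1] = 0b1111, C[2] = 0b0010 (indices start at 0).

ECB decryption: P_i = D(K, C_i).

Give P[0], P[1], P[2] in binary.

P[0]: D(K, 0b0110) = 0b0100.
P[1]: D(K, 0b1111) = 0b1101.
P[2]: D(K, 0b0010) = 0b0000.

P[0] = 0b0100, P[1] = 0b1101, P[2] = 0b0000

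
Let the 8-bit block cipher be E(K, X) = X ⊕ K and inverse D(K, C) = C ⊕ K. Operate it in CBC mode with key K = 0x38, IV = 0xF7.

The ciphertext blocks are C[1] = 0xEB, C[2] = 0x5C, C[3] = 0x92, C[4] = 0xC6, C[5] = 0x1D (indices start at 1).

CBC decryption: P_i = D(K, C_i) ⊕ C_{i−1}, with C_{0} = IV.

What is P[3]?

P[3]: D(K, 0x92) = 0xAA; 0xAA ⊕ 0x5C = 0xF6.

P[3] = 0xF6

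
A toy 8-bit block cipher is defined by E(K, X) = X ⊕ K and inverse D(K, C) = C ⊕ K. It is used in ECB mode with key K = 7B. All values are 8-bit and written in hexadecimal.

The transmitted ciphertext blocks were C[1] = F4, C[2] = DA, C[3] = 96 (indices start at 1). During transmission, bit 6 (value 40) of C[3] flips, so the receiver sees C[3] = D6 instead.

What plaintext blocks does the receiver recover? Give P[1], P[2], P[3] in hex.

P[1] = 8F, P[2] = A1, P[3] = AD

ECB decryption: P_i = D(K, C_i).
Only C[3] changed, to D6. In ECB, a change in C_i affects only P_i. Decrypting the received ciphertext:
P[1]: D(K, F4) = 8F.
P[2]: D(K, DA) = A1.
P[3]: D(K, D6) = AD.
Blocks that differ from the original plaintext: P[3].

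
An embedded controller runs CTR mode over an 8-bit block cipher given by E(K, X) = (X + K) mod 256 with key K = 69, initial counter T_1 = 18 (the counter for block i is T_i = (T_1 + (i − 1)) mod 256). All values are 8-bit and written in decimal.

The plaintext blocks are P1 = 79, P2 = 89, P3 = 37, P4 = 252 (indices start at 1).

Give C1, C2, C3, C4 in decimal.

C1 = 24, C2 = 1, C3 = 124, C4 = 166

CTR encryption: S_i = E(K, T_i) where T_i is the counter for block i; C_i = P_i ⊕ S_i.
C1: T = 18, S = E(K, T) = 87; 79 ⊕ 87 = 24.
C2: T = 19, S = E(K, T) = 88; 89 ⊕ 88 = 1.
C3: T = 20, S = E(K, T) = 89; 37 ⊕ 89 = 124.
C4: T = 21, S = E(K, T) = 90; 252 ⊕ 90 = 166.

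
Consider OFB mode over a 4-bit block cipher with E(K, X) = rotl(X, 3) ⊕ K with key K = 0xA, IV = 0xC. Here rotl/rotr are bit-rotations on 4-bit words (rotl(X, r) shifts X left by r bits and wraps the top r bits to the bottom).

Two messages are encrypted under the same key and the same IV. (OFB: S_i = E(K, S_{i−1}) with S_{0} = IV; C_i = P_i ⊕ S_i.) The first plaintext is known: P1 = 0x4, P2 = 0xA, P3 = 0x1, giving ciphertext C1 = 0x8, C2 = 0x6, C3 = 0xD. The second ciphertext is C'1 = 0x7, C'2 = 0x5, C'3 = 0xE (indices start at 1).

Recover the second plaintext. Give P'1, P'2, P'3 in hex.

P'1 = 0xB, P'2 = 0x9, P'3 = 0x2

In OFB with a reused IV, both messages share the same keystream S_i, so C_i ⊕ C'_i = P_i ⊕ P'_i and thus P'_i = P_i ⊕ C_i ⊕ C'_i.
P'1: 0x4 ⊕ 0x8 ⊕ 0x7 = 0xB.
P'2: 0xA ⊕ 0x6 ⊕ 0x5 = 0x9.
P'3: 0x1 ⊕ 0xD ⊕ 0xE = 0x2.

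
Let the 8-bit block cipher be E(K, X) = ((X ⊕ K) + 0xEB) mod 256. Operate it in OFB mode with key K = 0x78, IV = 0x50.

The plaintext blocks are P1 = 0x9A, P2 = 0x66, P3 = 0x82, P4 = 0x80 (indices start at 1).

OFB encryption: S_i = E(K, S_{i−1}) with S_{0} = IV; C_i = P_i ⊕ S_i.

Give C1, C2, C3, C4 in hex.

C1 = 0x89, C2 = 0x30, C3 = 0x9B, C4 = 0xCC

C1: S = E(K, 0x50) = 0x13; 0x9A ⊕ 0x13 = 0x89.
C2: S = E(K, 0x13) = 0x56; 0x66 ⊕ 0x56 = 0x30.
C3: S = E(K, 0x56) = 0x19; 0x82 ⊕ 0x19 = 0x9B.
C4: S = E(K, 0x19) = 0x4C; 0x80 ⊕ 0x4C = 0xCC.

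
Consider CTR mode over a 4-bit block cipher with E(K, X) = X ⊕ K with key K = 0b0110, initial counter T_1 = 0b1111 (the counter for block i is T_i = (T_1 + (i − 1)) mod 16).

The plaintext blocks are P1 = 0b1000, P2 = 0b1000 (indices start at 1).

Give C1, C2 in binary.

C1 = 0b0001, C2 = 0b1110

CTR encryption: S_i = E(K, T_i) where T_i is the counter for block i; C_i = P_i ⊕ S_i.
C1: T = 0b1111, S = E(K, T) = 0b1001; 0b1000 ⊕ 0b1001 = 0b0001.
C2: T = 0b0000, S = E(K, T) = 0b0110; 0b1000 ⊕ 0b0110 = 0b1110.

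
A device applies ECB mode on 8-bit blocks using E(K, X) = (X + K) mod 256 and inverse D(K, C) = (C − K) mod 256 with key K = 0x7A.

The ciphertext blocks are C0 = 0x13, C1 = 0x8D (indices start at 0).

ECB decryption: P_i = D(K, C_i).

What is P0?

P0 = 0x99

P0: D(K, 0x13) = 0x99.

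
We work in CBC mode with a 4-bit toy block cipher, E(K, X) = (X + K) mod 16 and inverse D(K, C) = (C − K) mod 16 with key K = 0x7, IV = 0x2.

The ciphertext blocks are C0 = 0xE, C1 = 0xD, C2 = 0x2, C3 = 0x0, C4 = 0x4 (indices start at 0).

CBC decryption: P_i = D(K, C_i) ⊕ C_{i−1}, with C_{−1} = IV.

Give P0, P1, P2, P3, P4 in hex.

P0: D(K, 0xE) = 0x7; 0x7 ⊕ 0x2 = 0x5.
P1: D(K, 0xD) = 0x6; 0x6 ⊕ 0xE = 0x8.
P2: D(K, 0x2) = 0xB; 0xB ⊕ 0xD = 0x6.
P3: D(K, 0x0) = 0x9; 0x9 ⊕ 0x2 = 0xB.
P4: D(K, 0x4) = 0xD; 0xD ⊕ 0x0 = 0xD.

P0 = 0x5, P1 = 0x8, P2 = 0x6, P3 = 0xB, P4 = 0xD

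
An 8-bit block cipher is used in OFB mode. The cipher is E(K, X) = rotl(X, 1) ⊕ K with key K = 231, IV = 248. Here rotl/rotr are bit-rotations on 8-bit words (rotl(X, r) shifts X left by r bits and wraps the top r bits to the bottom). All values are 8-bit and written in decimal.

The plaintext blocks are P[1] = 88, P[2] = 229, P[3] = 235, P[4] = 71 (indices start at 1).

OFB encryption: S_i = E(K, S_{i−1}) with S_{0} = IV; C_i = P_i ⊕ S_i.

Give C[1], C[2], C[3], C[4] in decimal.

C[1]: S = E(K, 248) = 22; 88 ⊕ 22 = 78.
C[2]: S = E(K, 22) = 203; 229 ⊕ 203 = 46.
C[3]: S = E(K, 203) = 112; 235 ⊕ 112 = 155.
C[4]: S = E(K, 112) = 7; 71 ⊕ 7 = 64.

C[1] = 78, C[2] = 46, C[3] = 155, C[4] = 64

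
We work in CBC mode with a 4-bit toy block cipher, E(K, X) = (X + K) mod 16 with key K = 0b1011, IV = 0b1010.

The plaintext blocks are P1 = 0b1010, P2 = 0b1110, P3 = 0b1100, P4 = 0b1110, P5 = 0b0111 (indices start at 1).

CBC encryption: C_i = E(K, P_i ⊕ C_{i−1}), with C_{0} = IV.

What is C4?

C4 = 0b0100

C1: P1 ⊕ 0b1010 = 0b0000; E(K, 0b0000) = 0b1011.
C2: P2 ⊕ 0b1011 = 0b0101; E(K, 0b0101) = 0b0000.
C3: P3 ⊕ 0b0000 = 0b1100; E(K, 0b1100) = 0b0111.
C4: P4 ⊕ 0b0111 = 0b1001; E(K, 0b1001) = 0b0100.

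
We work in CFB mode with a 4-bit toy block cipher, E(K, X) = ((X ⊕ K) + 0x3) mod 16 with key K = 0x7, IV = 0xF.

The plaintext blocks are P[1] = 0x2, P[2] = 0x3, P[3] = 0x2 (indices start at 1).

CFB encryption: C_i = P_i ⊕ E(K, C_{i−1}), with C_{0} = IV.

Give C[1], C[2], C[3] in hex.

C[1]: E(K, 0xF) = 0xB; 0x2 ⊕ 0xB = 0x9.
C[2]: E(K, 0x9) = 0x1; 0x3 ⊕ 0x1 = 0x2.
C[3]: E(K, 0x2) = 0x8; 0x2 ⊕ 0x8 = 0xA.

C[1] = 0x9, C[2] = 0x2, C[3] = 0xA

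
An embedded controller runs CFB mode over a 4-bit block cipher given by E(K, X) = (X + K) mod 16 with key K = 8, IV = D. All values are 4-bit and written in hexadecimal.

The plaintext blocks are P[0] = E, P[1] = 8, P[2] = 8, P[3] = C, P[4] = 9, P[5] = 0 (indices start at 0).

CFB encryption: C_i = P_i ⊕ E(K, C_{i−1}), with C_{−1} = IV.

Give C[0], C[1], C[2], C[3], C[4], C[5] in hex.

C[0]: E(K, D) = 5; E ⊕ 5 = B.
C[1]: E(K, B) = 3; 8 ⊕ 3 = B.
C[2]: E(K, B) = 3; 8 ⊕ 3 = B.
C[3]: E(K, B) = 3; C ⊕ 3 = F.
C[4]: E(K, F) = 7; 9 ⊕ 7 = E.
C[5]: E(K, E) = 6; 0 ⊕ 6 = 6.

C[0] = B, C[1] = B, C[2] = B, C[3] = F, C[4] = E, C[5] = 6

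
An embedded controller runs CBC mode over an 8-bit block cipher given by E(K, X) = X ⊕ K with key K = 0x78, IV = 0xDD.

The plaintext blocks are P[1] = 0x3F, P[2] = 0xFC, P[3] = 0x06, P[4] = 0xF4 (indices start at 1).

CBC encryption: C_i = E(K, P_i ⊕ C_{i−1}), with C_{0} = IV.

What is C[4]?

C[1]: P[1] ⊕ 0xDD = 0xE2; E(K, 0xE2) = 0x9A.
C[2]: P[2] ⊕ 0x9A = 0x66; E(K, 0x66) = 0x1E.
C[3]: P[3] ⊕ 0x1E = 0x18; E(K, 0x18) = 0x60.
C[4]: P[4] ⊕ 0x60 = 0x94; E(K, 0x94) = 0xEC.

C[4] = 0xEC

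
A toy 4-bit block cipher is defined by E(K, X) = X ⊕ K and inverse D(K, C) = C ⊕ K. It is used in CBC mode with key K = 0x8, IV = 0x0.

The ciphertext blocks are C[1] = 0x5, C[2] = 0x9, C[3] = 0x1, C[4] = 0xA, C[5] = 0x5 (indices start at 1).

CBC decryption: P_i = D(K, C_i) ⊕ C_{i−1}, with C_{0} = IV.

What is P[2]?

P[2]: D(K, 0x9) = 0x1; 0x1 ⊕ 0x5 = 0x4.

P[2] = 0x4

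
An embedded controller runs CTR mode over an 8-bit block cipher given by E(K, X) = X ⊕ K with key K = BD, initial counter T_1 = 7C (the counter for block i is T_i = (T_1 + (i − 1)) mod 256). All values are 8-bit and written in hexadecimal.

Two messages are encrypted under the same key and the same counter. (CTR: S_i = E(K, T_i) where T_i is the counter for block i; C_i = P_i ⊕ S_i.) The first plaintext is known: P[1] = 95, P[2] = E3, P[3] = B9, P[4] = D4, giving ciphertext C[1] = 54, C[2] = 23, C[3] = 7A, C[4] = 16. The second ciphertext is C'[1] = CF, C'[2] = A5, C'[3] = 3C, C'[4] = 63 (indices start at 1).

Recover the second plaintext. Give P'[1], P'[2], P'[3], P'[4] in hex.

P'[1] = 0E, P'[2] = 65, P'[3] = FF, P'[4] = A1

In CTR with a reused counter, both messages share the same keystream S_i, so C_i ⊕ C'_i = P_i ⊕ P'_i and thus P'_i = P_i ⊕ C_i ⊕ C'_i.
P'[1]: 95 ⊕ 54 ⊕ CF = 0E.
P'[2]: E3 ⊕ 23 ⊕ A5 = 65.
P'[3]: B9 ⊕ 7A ⊕ 3C = FF.
P'[4]: D4 ⊕ 16 ⊕ 63 = A1.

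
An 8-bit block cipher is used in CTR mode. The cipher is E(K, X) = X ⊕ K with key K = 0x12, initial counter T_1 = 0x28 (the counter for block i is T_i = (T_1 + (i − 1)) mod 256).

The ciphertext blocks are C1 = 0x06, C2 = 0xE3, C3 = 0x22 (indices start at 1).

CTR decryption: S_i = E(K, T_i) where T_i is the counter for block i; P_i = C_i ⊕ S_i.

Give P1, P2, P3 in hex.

P1 = 0x3C, P2 = 0xD8, P3 = 0x1A

P1: T = 0x28, S = E(K, T) = 0x3A; 0x06 ⊕ 0x3A = 0x3C.
P2: T = 0x29, S = E(K, T) = 0x3B; 0xE3 ⊕ 0x3B = 0xD8.
P3: T = 0x2A, S = E(K, T) = 0x38; 0x22 ⊕ 0x38 = 0x1A.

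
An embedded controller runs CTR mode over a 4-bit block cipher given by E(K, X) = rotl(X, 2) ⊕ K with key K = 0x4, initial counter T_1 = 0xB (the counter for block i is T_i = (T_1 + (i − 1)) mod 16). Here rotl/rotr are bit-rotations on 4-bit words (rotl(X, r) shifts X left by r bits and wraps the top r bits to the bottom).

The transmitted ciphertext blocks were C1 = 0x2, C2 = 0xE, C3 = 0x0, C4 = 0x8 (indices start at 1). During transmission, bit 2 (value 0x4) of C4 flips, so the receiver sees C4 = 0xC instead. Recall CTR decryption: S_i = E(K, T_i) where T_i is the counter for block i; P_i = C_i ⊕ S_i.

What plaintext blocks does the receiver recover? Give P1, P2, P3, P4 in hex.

Only C4 changed, to 0xC. In CTR, a change in C_i flips the same bit in P_i only; the keystream is unaffected. Decrypting the received ciphertext:
P1: T = 0xB, S = E(K, T) = 0xA; 0x2 ⊕ 0xA = 0x8.
P2: T = 0xC, S = E(K, T) = 0x7; 0xE ⊕ 0x7 = 0x9.
P3: T = 0xD, S = E(K, T) = 0x3; 0x0 ⊕ 0x3 = 0x3.
P4: T = 0xE, S = E(K, T) = 0xF; 0xC ⊕ 0xF = 0x3.
Blocks that differ from the original plaintext: P4.

P1 = 0x8, P2 = 0x9, P3 = 0x3, P4 = 0x3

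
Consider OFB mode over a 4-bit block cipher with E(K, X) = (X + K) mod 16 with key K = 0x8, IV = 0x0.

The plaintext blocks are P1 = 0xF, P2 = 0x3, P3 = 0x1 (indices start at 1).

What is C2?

OFB encryption: S_i = E(K, S_{i−1}) with S_{0} = IV; C_i = P_i ⊕ S_i.
C1: S = E(K, 0x0) = 0x8; 0xF ⊕ 0x8 = 0x7.
C2: S = E(K, 0x8) = 0x0; 0x3 ⊕ 0x0 = 0x3.

C2 = 0x3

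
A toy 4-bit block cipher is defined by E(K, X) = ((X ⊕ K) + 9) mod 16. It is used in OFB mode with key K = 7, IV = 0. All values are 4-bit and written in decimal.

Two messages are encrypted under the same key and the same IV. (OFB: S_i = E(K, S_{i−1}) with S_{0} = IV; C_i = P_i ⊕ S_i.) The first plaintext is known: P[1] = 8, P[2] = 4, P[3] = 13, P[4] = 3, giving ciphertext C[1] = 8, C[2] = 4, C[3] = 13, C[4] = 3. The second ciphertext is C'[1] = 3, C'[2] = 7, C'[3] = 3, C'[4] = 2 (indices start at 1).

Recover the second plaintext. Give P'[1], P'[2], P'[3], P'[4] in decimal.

P'[1] = 3, P'[2] = 7, P'[3] = 3, P'[4] = 2

In OFB with a reused IV, both messages share the same keystream S_i, so C_i ⊕ C'_i = P_i ⊕ P'_i and thus P'_i = P_i ⊕ C_i ⊕ C'_i.
P'[1]: 8 ⊕ 8 ⊕ 3 = 3.
P'[2]: 4 ⊕ 4 ⊕ 7 = 7.
P'[3]: 13 ⊕ 13 ⊕ 3 = 3.
P'[4]: 3 ⊕ 3 ⊕ 2 = 2.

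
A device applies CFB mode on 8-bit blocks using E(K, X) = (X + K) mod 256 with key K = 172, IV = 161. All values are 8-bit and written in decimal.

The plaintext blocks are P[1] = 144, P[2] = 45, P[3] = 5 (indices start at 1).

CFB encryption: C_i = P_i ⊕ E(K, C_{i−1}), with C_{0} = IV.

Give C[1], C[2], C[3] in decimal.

C[1]: E(K, 161) = 77; 144 ⊕ 77 = 221.
C[2]: E(K, 221) = 137; 45 ⊕ 137 = 164.
C[3]: E(K, 164) = 80; 5 ⊕ 80 = 85.

C[1] = 221, C[2] = 164, C[3] = 85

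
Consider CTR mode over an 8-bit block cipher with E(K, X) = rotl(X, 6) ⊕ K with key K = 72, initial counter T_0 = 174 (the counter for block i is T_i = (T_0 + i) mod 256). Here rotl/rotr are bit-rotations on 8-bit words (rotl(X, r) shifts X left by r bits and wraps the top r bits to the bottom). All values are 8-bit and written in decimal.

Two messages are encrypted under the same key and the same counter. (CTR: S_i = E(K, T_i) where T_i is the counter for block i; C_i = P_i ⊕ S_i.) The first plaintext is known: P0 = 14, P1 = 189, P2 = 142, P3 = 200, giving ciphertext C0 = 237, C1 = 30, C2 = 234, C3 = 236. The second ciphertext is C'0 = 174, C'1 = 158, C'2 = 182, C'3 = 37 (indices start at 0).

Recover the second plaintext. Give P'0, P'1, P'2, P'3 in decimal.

P'0 = 77, P'1 = 61, P'2 = 210, P'3 = 1

In CTR with a reused counter, both messages share the same keystream S_i, so C_i ⊕ C'_i = P_i ⊕ P'_i and thus P'_i = P_i ⊕ C_i ⊕ C'_i.
P'0: 14 ⊕ 237 ⊕ 174 = 77.
P'1: 189 ⊕ 30 ⊕ 158 = 61.
P'2: 142 ⊕ 234 ⊕ 182 = 210.
P'3: 200 ⊕ 236 ⊕ 37 = 1.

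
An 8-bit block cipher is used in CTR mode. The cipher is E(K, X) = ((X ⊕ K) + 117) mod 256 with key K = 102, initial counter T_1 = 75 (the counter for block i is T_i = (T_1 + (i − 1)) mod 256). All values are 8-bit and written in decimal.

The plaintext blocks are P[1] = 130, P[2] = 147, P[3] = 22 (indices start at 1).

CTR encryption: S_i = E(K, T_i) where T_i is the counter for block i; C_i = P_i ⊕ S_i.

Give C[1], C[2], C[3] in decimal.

C[1] = 32, C[2] = 12, C[3] = 182

C[1]: T = 75, S = E(K, T) = 162; 130 ⊕ 162 = 32.
C[2]: T = 76, S = E(K, T) = 159; 147 ⊕ 159 = 12.
C[3]: T = 77, S = E(K, T) = 160; 22 ⊕ 160 = 182.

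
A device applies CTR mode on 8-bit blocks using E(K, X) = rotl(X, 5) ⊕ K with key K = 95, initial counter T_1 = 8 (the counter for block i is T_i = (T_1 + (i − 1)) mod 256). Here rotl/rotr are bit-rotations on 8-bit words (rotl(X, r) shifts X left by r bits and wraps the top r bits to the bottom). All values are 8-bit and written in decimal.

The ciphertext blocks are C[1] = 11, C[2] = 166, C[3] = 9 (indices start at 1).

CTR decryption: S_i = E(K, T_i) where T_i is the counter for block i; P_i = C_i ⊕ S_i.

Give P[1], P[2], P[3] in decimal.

P[1]: T = 8, S = E(K, T) = 94; 11 ⊕ 94 = 85.
P[2]: T = 9, S = E(K, T) = 126; 166 ⊕ 126 = 216.
P[3]: T = 10, S = E(K, T) = 30; 9 ⊕ 30 = 23.

P[1] = 85, P[2] = 216, P[3] = 23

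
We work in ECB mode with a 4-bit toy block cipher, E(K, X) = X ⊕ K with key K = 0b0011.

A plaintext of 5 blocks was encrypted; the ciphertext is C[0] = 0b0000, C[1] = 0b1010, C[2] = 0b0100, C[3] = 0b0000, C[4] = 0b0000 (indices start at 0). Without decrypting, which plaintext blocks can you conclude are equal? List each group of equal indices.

P[0] = P[3] = P[4]

ECB encrypts each block independently with the same key, so equal ciphertext blocks imply equal plaintext blocks.
C[0] = C[3] = C[4] = 0b0000, so P[0] = P[3] = P[4].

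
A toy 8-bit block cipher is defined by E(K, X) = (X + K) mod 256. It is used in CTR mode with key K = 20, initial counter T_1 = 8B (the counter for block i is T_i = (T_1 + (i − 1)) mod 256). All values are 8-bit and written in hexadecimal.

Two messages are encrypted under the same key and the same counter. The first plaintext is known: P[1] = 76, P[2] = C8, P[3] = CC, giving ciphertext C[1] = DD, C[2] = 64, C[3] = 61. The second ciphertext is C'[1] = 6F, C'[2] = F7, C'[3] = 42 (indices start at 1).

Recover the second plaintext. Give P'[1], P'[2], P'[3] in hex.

In CTR with a reused counter, both messages share the same keystream S_i, so C_i ⊕ C'_i = P_i ⊕ P'_i and thus P'_i = P_i ⊕ C_i ⊕ C'_i.
P'[1]: 76 ⊕ DD ⊕ 6F = C4.
P'[2]: C8 ⊕ 64 ⊕ F7 = 5B.
P'[3]: CC ⊕ 61 ⊕ 42 = EF.

P'[1] = C4, P'[2] = 5B, P'[3] = EF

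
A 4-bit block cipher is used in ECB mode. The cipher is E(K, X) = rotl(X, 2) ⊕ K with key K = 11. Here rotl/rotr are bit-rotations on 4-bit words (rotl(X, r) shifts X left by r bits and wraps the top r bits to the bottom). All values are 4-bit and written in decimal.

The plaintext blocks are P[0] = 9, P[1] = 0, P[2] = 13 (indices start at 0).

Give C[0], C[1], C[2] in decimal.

C[0] = 13, C[1] = 11, C[2] = 12

ECB encryption: C_i = E(K, P_i).
C[0]: E(K, 9) = 13.
C[1]: E(K, 0) = 11.
C[2]: E(K, 13) = 12.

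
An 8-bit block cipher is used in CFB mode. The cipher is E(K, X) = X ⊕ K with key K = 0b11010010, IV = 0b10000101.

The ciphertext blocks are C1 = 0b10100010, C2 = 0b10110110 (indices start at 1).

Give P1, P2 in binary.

P1 = 0b11110101, P2 = 0b11000110

CFB decryption: P_i = C_i ⊕ E(K, C_{i−1}), with C_{0} = IV.
P1: E(K, 0b10000101) = 0b01010111; 0b10100010 ⊕ 0b01010111 = 0b11110101.
P2: E(K, 0b10100010) = 0b01110000; 0b10110110 ⊕ 0b01110000 = 0b11000110.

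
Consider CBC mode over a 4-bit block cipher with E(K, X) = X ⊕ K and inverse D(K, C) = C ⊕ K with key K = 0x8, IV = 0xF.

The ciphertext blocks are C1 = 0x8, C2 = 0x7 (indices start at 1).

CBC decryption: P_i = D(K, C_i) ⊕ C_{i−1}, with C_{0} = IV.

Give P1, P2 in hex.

P1 = 0xF, P2 = 0x7

P1: D(K, 0x8) = 0x0; 0x0 ⊕ 0xF = 0xF.
P2: D(K, 0x7) = 0xF; 0xF ⊕ 0x8 = 0x7.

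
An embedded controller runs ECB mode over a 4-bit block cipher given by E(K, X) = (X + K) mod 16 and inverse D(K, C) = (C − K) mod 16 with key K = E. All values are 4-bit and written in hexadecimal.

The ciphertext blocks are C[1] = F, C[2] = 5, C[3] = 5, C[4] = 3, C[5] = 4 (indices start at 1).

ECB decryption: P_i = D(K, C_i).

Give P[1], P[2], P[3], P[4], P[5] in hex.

P[1] = 1, P[2] = 7, P[3] = 7, P[4] = 5, P[5] = 6

P[1]: D(K, F) = 1.
P[2]: D(K, 5) = 7.
P[3]: D(K, 5) = 7.
P[4]: D(K, 3) = 5.
P[5]: D(K, 4) = 6.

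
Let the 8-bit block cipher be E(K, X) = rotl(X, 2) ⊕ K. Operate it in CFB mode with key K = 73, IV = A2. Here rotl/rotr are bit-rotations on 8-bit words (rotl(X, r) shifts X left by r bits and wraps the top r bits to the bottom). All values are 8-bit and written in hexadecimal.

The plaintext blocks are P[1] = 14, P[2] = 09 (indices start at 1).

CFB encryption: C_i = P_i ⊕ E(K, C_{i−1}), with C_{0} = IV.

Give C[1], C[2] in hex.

C[1]: E(K, A2) = F9; 14 ⊕ F9 = ED.
C[2]: E(K, ED) = C4; 09 ⊕ C4 = CD.

C[1] = ED, C[2] = CD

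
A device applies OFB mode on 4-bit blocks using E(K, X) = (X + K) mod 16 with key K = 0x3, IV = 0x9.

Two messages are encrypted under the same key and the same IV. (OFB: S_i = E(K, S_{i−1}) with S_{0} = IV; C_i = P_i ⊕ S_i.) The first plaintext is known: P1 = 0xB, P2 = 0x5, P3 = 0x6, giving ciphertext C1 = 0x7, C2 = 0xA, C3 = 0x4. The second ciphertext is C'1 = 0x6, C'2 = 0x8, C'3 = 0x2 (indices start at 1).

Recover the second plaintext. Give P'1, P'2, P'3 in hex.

P'1 = 0xA, P'2 = 0x7, P'3 = 0x0

In OFB with a reused IV, both messages share the same keystream S_i, so C_i ⊕ C'_i = P_i ⊕ P'_i and thus P'_i = P_i ⊕ C_i ⊕ C'_i.
P'1: 0xB ⊕ 0x7 ⊕ 0x6 = 0xA.
P'2: 0x5 ⊕ 0xA ⊕ 0x8 = 0x7.
P'3: 0x6 ⊕ 0x4 ⊕ 0x2 = 0x0.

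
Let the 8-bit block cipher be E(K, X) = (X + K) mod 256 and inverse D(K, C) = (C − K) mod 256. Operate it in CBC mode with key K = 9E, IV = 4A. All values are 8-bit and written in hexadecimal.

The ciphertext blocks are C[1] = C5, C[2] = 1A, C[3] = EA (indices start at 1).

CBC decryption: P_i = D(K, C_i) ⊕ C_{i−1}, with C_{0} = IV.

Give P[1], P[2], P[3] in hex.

P[1]: D(K, C5) = 27; 27 ⊕ 4A = 6D.
P[2]: D(K, 1A) = 7C; 7C ⊕ C5 = B9.
P[3]: D(K, EA) = 4C; 4C ⊕ 1A = 56.

P[1] = 6D, P[2] = B9, P[3] = 56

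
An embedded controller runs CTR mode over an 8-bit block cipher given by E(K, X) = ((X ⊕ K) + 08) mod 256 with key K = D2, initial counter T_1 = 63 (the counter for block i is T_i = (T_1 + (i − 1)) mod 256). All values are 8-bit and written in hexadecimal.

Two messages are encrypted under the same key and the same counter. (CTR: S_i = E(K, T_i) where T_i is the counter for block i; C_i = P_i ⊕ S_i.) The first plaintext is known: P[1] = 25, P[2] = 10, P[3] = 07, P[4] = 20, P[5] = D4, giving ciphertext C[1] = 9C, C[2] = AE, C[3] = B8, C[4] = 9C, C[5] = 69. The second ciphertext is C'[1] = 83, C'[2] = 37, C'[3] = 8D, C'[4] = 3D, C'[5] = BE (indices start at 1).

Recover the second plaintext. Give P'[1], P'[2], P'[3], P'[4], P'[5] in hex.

P'[1] = 3A, P'[2] = 89, P'[3] = 32, P'[4] = 81, P'[5] = 03

In CTR with a reused counter, both messages share the same keystream S_i, so C_i ⊕ C'_i = P_i ⊕ P'_i and thus P'_i = P_i ⊕ C_i ⊕ C'_i.
P'[1]: 25 ⊕ 9C ⊕ 83 = 3A.
P'[2]: 10 ⊕ AE ⊕ 37 = 89.
P'[3]: 07 ⊕ B8 ⊕ 8D = 32.
P'[4]: 20 ⊕ 9C ⊕ 3D = 81.
P'[5]: D4 ⊕ 69 ⊕ BE = 03.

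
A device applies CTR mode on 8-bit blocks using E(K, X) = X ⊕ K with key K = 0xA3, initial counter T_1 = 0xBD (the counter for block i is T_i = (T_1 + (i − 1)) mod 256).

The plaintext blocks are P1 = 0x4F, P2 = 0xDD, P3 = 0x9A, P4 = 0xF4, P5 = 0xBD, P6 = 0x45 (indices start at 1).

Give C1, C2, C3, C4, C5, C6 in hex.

CTR encryption: S_i = E(K, T_i) where T_i is the counter for block i; C_i = P_i ⊕ S_i.
C1: T = 0xBD, S = E(K, T) = 0x1E; 0x4F ⊕ 0x1E = 0x51.
C2: T = 0xBE, S = E(K, T) = 0x1D; 0xDD ⊕ 0x1D = 0xC0.
C3: T = 0xBF, S = E(K, T) = 0x1C; 0x9A ⊕ 0x1C = 0x86.
C4: T = 0xC0, S = E(K, T) = 0x63; 0xF4 ⊕ 0x63 = 0x97.
C5: T = 0xC1, S = E(K, T) = 0x62; 0xBD ⊕ 0x62 = 0xDF.
C6: T = 0xC2, S = E(K, T) = 0x61; 0x45 ⊕ 0x61 = 0x24.

C1 = 0x51, C2 = 0xC0, C3 = 0x86, C4 = 0x97, C5 = 0xDF, C6 = 0x24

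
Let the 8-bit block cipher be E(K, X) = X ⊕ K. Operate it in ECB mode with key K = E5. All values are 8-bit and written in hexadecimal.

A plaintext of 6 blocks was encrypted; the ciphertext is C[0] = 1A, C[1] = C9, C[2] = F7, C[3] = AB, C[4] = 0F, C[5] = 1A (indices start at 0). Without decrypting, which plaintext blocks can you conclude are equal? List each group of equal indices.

P[0] = P[5]

ECB encrypts each block independently with the same key, so equal ciphertext blocks imply equal plaintext blocks.
C[0] = C[5] = 1A, so P[0] = P[5].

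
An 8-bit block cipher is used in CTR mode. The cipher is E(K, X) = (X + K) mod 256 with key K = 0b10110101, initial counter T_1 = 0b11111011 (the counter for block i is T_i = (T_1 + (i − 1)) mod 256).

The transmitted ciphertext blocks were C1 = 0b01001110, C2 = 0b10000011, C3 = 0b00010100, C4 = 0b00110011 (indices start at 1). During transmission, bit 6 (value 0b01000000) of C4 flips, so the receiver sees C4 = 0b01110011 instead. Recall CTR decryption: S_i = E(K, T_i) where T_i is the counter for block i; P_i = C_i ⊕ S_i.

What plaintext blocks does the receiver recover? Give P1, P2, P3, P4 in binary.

P1 = 0b11111110, P2 = 0b00110010, P3 = 0b10100110, P4 = 0b11000000

Only C4 changed, to 0b01110011. In CTR, a change in C_i flips the same bit in P_i only; the keystream is unaffected. Decrypting the received ciphertext:
P1: T = 0b11111011, S = E(K, T) = 0b10110000; 0b01001110 ⊕ 0b10110000 = 0b11111110.
P2: T = 0b11111100, S = E(K, T) = 0b10110001; 0b10000011 ⊕ 0b10110001 = 0b00110010.
P3: T = 0b11111101, S = E(K, T) = 0b10110010; 0b00010100 ⊕ 0b10110010 = 0b10100110.
P4: T = 0b11111110, S = E(K, T) = 0b10110011; 0b01110011 ⊕ 0b10110011 = 0b11000000.
Blocks that differ from the original plaintext: P4.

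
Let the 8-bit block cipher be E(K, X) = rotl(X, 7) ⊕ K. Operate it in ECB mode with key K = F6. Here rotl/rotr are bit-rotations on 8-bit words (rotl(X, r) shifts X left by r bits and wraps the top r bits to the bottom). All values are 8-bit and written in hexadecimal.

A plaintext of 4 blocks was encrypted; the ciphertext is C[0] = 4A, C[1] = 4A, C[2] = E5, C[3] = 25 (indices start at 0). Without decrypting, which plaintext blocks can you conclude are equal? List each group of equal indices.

ECB encrypts each block independently with the same key, so equal ciphertext blocks imply equal plaintext blocks.
C[0] = C[1] = 4A, so P[0] = P[1].

P[0] = P[1]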